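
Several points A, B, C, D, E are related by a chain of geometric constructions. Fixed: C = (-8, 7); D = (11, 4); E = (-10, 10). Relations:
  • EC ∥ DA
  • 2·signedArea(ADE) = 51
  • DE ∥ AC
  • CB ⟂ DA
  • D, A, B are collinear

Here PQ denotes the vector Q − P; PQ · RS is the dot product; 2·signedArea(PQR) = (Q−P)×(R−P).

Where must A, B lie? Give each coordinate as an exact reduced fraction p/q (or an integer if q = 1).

1. A_x = 13  [DE ∥ AC ∩ EC ∥ DA]
2. A_y = 1  [DE ∥ AC ∩ EC ∥ DA]
   → A = (13, 1)
3. B_x = 49/13  [D, A, B are collinear ∩ CB ⟂ DA]
4. B_y = 193/13  [D, A, B are collinear ∩ CB ⟂ DA]
   → B = (49/13, 193/13)

A = (13, 1)
B = (49/13, 193/13)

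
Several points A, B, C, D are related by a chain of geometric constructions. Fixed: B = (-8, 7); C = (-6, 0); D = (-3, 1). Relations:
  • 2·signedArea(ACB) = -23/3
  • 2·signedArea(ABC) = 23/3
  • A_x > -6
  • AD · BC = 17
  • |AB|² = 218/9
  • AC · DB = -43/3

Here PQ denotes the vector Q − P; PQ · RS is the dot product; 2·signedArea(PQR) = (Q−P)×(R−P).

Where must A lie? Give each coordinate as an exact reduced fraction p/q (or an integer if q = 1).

1. A_x = -17/3  [AD · BC = 17 ∩ 2·signedArea(ACB) = -23/3]
2. A_y = 8/3  [AD · BC = 17 ∩ 2·signedArea(ACB) = -23/3]
   → A = (-17/3, 8/3)

A = (-17/3, 8/3)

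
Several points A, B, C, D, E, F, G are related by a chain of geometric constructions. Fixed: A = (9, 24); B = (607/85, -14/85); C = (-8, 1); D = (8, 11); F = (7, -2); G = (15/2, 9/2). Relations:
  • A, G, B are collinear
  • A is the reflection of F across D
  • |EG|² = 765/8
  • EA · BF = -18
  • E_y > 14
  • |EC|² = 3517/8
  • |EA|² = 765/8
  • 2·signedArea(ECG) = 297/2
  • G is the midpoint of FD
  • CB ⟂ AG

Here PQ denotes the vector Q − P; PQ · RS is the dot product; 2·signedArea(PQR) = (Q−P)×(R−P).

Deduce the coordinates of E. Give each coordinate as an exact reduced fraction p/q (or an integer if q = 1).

1. E_x = 33/4  [2·signedArea(ECG) = 297/2 ∩ EA · BF = -18]
2. E_y = 57/4  [2·signedArea(ECG) = 297/2 ∩ EA · BF = -18]
   → E = (33/4, 57/4)

E = (33/4, 57/4)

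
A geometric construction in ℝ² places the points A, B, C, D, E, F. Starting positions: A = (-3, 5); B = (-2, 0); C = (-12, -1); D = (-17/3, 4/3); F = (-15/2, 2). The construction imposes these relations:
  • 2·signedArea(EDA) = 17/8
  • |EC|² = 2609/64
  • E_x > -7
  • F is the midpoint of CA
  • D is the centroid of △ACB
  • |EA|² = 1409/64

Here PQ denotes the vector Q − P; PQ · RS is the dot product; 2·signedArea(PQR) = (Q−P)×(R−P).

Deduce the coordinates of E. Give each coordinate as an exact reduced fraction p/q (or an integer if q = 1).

E = (-49/8, 3/2)

1. E_x = -49/8  [line -11/3·x + 8/3·y + -635/24 = 0 ∩ |EC|² = 2609/64]
2. E_y = 3/2  [line -11/3·x + 8/3·y + -635/24 = 0 ∩ |EC|² = 2609/64]
   → E = (-49/8, 3/2)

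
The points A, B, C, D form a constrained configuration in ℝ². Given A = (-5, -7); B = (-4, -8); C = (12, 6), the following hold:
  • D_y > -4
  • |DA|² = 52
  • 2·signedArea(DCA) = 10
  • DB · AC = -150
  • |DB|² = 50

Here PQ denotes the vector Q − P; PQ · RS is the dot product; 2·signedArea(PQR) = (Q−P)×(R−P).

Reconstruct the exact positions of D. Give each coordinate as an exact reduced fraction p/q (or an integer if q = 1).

D = (1, -3)

1. D_x = 1  [2·signedArea(DCA) = 10 ∩ DB · AC = -150]
2. D_y = -3  [2·signedArea(DCA) = 10 ∩ DB · AC = -150]
   → D = (1, -3)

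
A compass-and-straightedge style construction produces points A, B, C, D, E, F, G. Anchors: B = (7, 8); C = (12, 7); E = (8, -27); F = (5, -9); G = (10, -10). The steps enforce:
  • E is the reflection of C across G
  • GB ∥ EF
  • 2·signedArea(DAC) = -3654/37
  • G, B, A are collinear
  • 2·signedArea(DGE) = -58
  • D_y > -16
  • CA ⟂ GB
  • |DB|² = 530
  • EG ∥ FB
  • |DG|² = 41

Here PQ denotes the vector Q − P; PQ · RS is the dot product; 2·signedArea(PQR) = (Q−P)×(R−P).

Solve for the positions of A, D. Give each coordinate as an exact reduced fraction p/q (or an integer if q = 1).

1. A_x = 270/37  [G, B, A are collinear ∩ CA ⟂ GB]
2. A_y = 230/37  [G, B, A are collinear ∩ CA ⟂ GB]
   → A = (270/37, 230/37)
3. D_x = 6  [2·signedArea(DGE) = -58 ∩ 2·signedArea(DAC) = -3654/37]
4. D_y = -15  [2·signedArea(DGE) = -58 ∩ 2·signedArea(DAC) = -3654/37]
   → D = (6, -15)

A = (270/37, 230/37)
D = (6, -15)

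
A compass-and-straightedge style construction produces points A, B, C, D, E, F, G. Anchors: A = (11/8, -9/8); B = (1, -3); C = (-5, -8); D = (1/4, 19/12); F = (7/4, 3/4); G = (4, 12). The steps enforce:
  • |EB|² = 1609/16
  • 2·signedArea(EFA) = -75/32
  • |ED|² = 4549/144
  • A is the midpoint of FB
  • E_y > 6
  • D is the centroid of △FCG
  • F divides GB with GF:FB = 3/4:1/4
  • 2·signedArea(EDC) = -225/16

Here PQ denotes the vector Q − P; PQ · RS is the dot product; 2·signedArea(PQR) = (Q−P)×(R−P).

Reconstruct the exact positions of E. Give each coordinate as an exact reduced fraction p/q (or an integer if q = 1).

1. E_x = 7/4  [2·signedArea(EDC) = -225/16 ∩ 2·signedArea(EFA) = -75/32]
2. E_y = 7  [2·signedArea(EDC) = -225/16 ∩ 2·signedArea(EFA) = -75/32]
   → E = (7/4, 7)

E = (7/4, 7)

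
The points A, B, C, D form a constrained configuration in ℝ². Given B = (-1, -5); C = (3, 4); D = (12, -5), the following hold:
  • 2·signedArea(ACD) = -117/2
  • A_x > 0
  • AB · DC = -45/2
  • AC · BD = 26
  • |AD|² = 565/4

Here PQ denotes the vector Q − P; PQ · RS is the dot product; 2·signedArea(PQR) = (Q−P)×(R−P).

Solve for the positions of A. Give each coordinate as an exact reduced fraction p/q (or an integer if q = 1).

A = (1, -1/2)

1. A_x = 1  [2·signedArea(ACD) = -117/2 ∩ AB · DC = -45/2]
2. A_y = -1/2  [2·signedArea(ACD) = -117/2 ∩ AB · DC = -45/2]
   → A = (1, -1/2)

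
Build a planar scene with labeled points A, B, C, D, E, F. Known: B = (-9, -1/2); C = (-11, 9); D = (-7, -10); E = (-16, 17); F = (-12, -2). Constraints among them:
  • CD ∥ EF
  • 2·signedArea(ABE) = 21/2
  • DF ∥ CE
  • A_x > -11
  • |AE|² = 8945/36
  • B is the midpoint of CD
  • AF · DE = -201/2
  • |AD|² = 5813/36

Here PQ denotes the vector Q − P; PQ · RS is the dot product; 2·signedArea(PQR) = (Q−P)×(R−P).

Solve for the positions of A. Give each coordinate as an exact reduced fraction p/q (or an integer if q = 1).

A = (-32/3, 13/6)

1. A_x = -32/3  [2·signedArea(ABE) = 21/2 ∩ AF · DE = -201/2]
2. A_y = 13/6  [2·signedArea(ABE) = 21/2 ∩ AF · DE = -201/2]
   → A = (-32/3, 13/6)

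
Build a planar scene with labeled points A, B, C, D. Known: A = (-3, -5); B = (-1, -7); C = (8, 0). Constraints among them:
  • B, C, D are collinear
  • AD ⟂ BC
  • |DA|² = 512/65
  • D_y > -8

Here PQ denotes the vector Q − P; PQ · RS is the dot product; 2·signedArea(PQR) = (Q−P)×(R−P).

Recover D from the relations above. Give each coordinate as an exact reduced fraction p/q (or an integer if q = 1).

1. D_x = -83/65  [B, C, D are collinear ∩ AD ⟂ BC]
2. D_y = -469/65  [B, C, D are collinear ∩ AD ⟂ BC]
   → D = (-83/65, -469/65)

D = (-83/65, -469/65)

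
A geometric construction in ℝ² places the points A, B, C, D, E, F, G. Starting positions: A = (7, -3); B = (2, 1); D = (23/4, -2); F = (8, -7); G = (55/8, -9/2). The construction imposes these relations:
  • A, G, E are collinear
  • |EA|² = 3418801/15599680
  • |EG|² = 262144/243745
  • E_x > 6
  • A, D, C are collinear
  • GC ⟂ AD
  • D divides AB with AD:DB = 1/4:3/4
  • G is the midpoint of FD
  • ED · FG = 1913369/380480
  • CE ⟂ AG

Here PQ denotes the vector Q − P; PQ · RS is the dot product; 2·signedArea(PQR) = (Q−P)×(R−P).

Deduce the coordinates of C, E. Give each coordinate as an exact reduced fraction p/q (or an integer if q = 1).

C = (2511/328, -289/82)
E = (331071/47560, -41217/11890)

1. C_x = 2511/328  [A, D, C are collinear ∩ GC ⟂ AD]
2. C_y = -289/82  [A, D, C are collinear ∩ GC ⟂ AD]
   → C = (2511/328, -289/82)
3. E_x = 331071/47560  [A, G, E are collinear ∩ CE ⟂ AG]
4. E_y = -41217/11890  [A, G, E are collinear ∩ CE ⟂ AG]
   → E = (331071/47560, -41217/11890)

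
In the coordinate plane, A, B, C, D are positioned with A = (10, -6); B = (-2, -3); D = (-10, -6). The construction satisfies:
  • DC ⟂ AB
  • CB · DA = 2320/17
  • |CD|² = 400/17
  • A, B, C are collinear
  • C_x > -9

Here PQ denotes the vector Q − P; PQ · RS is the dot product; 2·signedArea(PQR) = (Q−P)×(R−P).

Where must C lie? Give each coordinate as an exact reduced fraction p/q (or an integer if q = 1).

1. C_x = -150/17  [A, B, C are collinear ∩ DC ⟂ AB]
2. C_y = -22/17  [A, B, C are collinear ∩ DC ⟂ AB]
   → C = (-150/17, -22/17)

C = (-150/17, -22/17)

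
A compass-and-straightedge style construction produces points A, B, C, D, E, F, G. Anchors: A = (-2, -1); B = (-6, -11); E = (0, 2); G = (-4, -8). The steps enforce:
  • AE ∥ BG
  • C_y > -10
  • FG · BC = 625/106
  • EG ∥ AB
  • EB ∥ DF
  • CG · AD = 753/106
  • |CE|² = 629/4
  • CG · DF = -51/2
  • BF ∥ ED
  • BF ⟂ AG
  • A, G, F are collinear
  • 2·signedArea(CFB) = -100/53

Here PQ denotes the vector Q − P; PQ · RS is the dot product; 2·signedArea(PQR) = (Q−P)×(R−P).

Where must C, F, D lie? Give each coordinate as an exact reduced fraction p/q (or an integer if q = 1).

1. F_x = -262/53  [A, G, F are collinear ∩ BF ⟂ AG]
2. F_y = -599/53  [A, G, F are collinear ∩ BF ⟂ AG]
   → F = (-262/53, -599/53)
3. D_x = 56/53  [EB ∥ DF ∩ BF ∥ ED]
4. D_y = 90/53  [EB ∥ DF ∩ BF ∥ ED]
   → D = (56/53, 90/53)
5. C_x = -5  [CG · AD = 753/106 ∩ CG · DF = -51/2]
6. C_y = -19/2  [CG · AD = 753/106 ∩ CG · DF = -51/2]
   → C = (-5, -19/2)

C = (-5, -19/2)
D = (56/53, 90/53)
F = (-262/53, -599/53)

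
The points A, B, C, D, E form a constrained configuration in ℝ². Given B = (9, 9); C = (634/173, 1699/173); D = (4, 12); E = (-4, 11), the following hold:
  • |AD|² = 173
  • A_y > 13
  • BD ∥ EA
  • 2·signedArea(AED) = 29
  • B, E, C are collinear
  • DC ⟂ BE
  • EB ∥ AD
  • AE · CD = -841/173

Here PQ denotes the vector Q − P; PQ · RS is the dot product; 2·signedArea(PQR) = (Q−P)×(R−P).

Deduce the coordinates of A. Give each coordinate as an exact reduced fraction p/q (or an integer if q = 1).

A = (-9, 14)

1. A_x = -9  [EB ∥ AD ∩ BD ∥ EA]
2. A_y = 14  [EB ∥ AD ∩ BD ∥ EA]
   → A = (-9, 14)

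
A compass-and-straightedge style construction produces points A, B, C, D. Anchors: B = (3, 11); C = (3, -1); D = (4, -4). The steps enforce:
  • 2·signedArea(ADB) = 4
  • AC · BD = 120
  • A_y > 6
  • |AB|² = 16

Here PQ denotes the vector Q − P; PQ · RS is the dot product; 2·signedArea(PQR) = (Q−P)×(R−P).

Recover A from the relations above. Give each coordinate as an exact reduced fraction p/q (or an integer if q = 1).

1. A_x = 3  [2·signedArea(ADB) = 4 ∩ AC · BD = 120]
2. A_y = 7  [2·signedArea(ADB) = 4 ∩ AC · BD = 120]
   → A = (3, 7)

A = (3, 7)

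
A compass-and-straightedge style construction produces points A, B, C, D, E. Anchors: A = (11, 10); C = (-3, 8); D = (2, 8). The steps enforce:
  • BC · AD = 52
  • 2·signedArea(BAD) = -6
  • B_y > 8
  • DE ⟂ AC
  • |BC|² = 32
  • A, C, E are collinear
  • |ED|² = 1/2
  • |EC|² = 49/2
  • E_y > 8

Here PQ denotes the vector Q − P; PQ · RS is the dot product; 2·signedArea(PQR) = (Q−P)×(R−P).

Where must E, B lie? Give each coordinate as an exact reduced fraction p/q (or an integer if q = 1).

1. E_x = 19/10  [A, C, E are collinear ∩ DE ⟂ AC]
2. E_y = 87/10  [A, C, E are collinear ∩ DE ⟂ AC]
   → E = (19/10, 87/10)
3. B_x = 13/5  [BC · AD = 52 ∩ 2·signedArea(BAD) = -6]
4. B_y = 44/5  [BC · AD = 52 ∩ 2·signedArea(BAD) = -6]
   → B = (13/5, 44/5)

B = (13/5, 44/5)
E = (19/10, 87/10)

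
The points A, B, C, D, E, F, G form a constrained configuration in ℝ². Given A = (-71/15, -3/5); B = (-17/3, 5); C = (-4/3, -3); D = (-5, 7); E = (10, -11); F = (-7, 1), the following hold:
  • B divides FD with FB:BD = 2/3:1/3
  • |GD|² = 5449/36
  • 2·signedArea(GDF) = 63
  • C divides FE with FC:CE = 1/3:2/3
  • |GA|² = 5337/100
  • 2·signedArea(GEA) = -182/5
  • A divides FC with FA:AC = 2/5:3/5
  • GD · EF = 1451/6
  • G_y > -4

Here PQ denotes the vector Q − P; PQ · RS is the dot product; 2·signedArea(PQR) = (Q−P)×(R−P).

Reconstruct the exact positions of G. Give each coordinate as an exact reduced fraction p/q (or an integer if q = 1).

G = (13/6, -3)

1. G_x = 13/6  [2·signedArea(GDF) = 63 ∩ GD · EF = 1451/6]
2. G_y = -3  [2·signedArea(GDF) = 63 ∩ GD · EF = 1451/6]
   → G = (13/6, -3)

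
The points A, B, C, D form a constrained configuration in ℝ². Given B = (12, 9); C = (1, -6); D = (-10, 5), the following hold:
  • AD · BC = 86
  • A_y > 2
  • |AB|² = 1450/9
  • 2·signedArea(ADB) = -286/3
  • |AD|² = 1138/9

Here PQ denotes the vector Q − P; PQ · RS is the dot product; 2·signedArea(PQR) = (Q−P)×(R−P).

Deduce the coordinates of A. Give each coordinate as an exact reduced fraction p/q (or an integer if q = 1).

1. A_x = 1  [2·signedArea(ADB) = -286/3 ∩ AD · BC = 86]
2. A_y = 8/3  [2·signedArea(ADB) = -286/3 ∩ AD · BC = 86]
   → A = (1, 8/3)

A = (1, 8/3)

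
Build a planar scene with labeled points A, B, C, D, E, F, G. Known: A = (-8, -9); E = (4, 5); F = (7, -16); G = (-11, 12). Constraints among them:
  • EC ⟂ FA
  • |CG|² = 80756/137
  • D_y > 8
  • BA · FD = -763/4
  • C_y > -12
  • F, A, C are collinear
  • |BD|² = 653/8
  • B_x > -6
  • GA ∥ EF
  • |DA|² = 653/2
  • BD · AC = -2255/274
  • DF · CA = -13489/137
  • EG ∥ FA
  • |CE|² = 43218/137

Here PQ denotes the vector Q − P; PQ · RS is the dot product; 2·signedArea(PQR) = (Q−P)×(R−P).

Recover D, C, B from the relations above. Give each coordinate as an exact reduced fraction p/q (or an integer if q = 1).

1. C_x = -481/137  [F, A, C are collinear ∩ EC ⟂ FA]
2. C_y = -1520/137  [F, A, C are collinear ∩ EC ⟂ FA]
   → C = (-481/137, -1520/137)
3. D_x = -7/2  [line 615/137·x + -287/137·y + 4592/137 = 0 ∩ |DA|² = 653/2]
4. D_y = 17/2  [line 615/137·x + -287/137·y + 4592/137 = 0 ∩ |DA|² = 653/2]
   → D = (-7/2, 17/2)
5. B_x = -23/4  [BA · FD = -763/4 ∩ BD · AC = -2255/274]
6. B_y = -1/4  [BA · FD = -763/4 ∩ BD · AC = -2255/274]
   → B = (-23/4, -1/4)

B = (-23/4, -1/4)
C = (-481/137, -1520/137)
D = (-7/2, 17/2)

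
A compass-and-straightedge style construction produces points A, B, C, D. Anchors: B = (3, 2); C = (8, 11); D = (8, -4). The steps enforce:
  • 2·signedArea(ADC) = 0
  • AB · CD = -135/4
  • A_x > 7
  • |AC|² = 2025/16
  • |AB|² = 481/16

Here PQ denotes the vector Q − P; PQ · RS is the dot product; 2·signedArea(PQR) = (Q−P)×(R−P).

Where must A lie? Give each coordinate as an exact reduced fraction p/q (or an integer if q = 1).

A = (8, -1/4)

1. A_x = 8  [2·signedArea(ADC) = 0 ∩ AB · CD = -135/4]
2. A_y = -1/4  [2·signedArea(ADC) = 0 ∩ AB · CD = -135/4]
   → A = (8, -1/4)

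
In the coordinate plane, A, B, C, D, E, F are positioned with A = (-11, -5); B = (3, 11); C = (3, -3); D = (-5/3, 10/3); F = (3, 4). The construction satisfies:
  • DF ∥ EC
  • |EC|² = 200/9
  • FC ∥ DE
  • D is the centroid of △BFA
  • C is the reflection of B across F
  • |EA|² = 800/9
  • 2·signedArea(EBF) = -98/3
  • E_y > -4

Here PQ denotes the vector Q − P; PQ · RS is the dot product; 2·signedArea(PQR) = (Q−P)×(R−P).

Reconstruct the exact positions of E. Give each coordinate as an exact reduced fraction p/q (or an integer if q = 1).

E = (-5/3, -11/3)

1. E_x = -5/3  [DF ∥ EC ∩ FC ∥ DE]
2. E_y = -11/3  [DF ∥ EC ∩ FC ∥ DE]
   → E = (-5/3, -11/3)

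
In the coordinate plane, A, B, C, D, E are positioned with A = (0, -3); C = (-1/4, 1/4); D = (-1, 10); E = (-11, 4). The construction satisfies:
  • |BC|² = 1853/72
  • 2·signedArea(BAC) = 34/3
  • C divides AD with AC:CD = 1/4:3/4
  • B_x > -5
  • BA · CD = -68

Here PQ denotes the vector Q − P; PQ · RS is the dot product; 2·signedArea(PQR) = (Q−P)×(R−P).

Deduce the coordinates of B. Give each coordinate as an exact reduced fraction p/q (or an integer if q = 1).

1. B_x = -4  [BA · CD = -68 ∩ 2·signedArea(BAC) = 34/3]
2. B_y = 11/3  [BA · CD = -68 ∩ 2·signedArea(BAC) = 34/3]
   → B = (-4, 11/3)

B = (-4, 11/3)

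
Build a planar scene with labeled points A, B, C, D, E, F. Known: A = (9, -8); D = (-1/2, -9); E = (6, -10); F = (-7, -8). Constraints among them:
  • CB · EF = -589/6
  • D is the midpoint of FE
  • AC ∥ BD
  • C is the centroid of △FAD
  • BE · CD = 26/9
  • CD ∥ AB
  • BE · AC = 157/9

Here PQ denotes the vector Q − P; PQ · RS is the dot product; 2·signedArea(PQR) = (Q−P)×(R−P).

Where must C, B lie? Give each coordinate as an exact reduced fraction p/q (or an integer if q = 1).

B = (8, -26/3)
C = (1/2, -25/3)

1. C_x = 1/2  [C is the centroid of △FAD]
2. C_y = -25/3  [C is the centroid of △FAD]
   → C = (1/2, -25/3)
3. B_x = 8  [AC ∥ BD ∩ CD ∥ AB]
4. B_y = -26/3  [AC ∥ BD ∩ CD ∥ AB]
   → B = (8, -26/3)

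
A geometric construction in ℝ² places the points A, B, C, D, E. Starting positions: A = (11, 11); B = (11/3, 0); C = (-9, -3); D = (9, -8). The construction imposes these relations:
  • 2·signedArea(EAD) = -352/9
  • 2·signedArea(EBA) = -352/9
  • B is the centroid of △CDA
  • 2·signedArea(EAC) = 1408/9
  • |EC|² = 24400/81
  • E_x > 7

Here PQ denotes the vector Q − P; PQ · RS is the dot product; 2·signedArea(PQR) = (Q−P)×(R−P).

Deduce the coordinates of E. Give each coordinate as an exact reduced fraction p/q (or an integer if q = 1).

E = (71/9, 1)

1. E_x = 71/9  [2·signedArea(EAC) = 1408/9 ∩ 2·signedArea(EAD) = -352/9]
2. E_y = 1  [2·signedArea(EAC) = 1408/9 ∩ 2·signedArea(EAD) = -352/9]
   → E = (71/9, 1)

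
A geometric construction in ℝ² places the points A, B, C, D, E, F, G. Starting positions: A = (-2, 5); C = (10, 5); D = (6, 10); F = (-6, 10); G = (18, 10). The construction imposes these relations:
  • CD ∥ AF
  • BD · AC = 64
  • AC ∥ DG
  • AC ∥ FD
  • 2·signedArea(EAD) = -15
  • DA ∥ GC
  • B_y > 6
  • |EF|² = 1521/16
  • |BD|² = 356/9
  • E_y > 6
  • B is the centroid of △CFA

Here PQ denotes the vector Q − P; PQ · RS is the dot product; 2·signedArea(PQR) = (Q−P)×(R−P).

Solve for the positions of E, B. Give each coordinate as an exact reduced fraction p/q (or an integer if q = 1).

B = (2/3, 20/3)
E = (3, 25/4)

1. E_x = 3  [line -5·x + 8·y + -35 = 0 ∩ |EF|² = 1521/16]
2. E_y = 25/4  [line -5·x + 8·y + -35 = 0 ∩ |EF|² = 1521/16]
   → E = (3, 25/4)
3. B_x = 2/3  [B is the centroid of △CFA]
4. B_y = 20/3  [B is the centroid of △CFA]
   → B = (2/3, 20/3)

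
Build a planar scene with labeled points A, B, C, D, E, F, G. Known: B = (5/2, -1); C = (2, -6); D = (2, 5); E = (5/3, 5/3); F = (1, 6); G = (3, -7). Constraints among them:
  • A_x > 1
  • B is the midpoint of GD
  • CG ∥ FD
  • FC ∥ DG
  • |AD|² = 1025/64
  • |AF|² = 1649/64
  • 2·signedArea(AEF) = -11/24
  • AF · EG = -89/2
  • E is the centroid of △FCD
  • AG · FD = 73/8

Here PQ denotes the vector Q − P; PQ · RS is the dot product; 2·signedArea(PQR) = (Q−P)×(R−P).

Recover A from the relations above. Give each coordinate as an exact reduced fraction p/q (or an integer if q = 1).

1. A_x = 15/8  [2·signedArea(AEF) = -11/24 ∩ AG · FD = 73/8]
2. A_y = 1  [2·signedArea(AEF) = -11/24 ∩ AG · FD = 73/8]
   → A = (15/8, 1)

A = (15/8, 1)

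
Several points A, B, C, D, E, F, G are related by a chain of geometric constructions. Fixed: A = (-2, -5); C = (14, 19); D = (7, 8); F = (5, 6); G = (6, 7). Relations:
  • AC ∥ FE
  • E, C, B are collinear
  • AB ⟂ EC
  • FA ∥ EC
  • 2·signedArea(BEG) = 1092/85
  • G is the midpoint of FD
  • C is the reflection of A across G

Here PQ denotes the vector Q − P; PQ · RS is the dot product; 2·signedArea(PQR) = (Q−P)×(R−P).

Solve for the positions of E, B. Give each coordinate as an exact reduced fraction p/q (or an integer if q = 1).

B = (-126/85, -453/85)
E = (21, 30)

1. E_x = 21  [FA ∥ EC ∩ AC ∥ FE]
2. E_y = 30  [FA ∥ EC ∩ AC ∥ FE]
   → E = (21, 30)
3. B_x = -126/85  [E, C, B are collinear ∩ AB ⟂ EC]
4. B_y = -453/85  [E, C, B are collinear ∩ AB ⟂ EC]
   → B = (-126/85, -453/85)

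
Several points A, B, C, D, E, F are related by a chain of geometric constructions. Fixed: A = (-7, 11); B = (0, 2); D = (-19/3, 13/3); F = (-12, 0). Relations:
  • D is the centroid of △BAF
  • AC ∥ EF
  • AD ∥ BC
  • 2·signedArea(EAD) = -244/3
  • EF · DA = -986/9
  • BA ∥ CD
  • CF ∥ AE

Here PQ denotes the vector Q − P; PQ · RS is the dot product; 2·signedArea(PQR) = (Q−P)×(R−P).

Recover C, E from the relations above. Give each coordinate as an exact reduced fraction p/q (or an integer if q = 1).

C = (2/3, -14/3)
E = (-59/3, 47/3)

1. C_x = 2/3  [BA ∥ CD ∩ AD ∥ BC]
2. C_y = -14/3  [BA ∥ CD ∩ AD ∥ BC]
   → C = (2/3, -14/3)
3. E_x = -59/3  [AC ∥ EF ∩ CF ∥ AE]
4. E_y = 47/3  [AC ∥ EF ∩ CF ∥ AE]
   → E = (-59/3, 47/3)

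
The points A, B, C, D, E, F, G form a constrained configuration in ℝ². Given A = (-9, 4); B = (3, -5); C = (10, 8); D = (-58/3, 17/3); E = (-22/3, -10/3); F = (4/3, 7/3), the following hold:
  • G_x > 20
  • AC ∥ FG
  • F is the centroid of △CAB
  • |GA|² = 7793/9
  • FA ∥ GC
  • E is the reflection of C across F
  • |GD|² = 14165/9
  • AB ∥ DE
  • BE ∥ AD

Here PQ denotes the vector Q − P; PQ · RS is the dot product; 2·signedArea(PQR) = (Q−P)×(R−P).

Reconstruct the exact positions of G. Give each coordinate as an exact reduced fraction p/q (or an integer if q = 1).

1. G_x = 61/3  [FA ∥ GC ∩ AC ∥ FG]
2. G_y = 19/3  [FA ∥ GC ∩ AC ∥ FG]
   → G = (61/3, 19/3)

G = (61/3, 19/3)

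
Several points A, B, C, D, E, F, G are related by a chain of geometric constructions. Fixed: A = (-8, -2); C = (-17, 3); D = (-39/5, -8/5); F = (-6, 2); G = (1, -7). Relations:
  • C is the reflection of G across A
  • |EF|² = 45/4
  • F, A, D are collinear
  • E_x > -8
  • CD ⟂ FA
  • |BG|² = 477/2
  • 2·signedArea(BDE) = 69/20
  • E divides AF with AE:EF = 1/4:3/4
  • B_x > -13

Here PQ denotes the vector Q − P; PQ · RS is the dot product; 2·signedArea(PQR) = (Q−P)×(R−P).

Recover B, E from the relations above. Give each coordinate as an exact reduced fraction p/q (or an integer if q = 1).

1. E_x = -15/2  [E divides AF with AE:EF = 1/4:3/4]
2. E_y = -1  [E divides AF with AE:EF = 1/4:3/4]
   → E = (-15/2, -1)
3. B_x = -25/2  [line -3/5·x + 3/10·y + -153/20 = 0 ∩ |BG|² = 477/2]
4. B_y = 1/2  [line -3/5·x + 3/10·y + -153/20 = 0 ∩ |BG|² = 477/2]
   → B = (-25/2, 1/2)

B = (-25/2, 1/2)
E = (-15/2, -1)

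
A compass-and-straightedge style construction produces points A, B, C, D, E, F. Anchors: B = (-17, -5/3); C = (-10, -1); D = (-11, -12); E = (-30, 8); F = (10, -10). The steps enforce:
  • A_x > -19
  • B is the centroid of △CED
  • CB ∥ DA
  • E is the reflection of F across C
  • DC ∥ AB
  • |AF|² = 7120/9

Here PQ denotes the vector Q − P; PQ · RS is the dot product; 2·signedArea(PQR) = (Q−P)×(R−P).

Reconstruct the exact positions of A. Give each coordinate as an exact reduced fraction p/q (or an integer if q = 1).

1. A_x = -18  [DC ∥ AB ∩ CB ∥ DA]
2. A_y = -38/3  [DC ∥ AB ∩ CB ∥ DA]
   → A = (-18, -38/3)

A = (-18, -38/3)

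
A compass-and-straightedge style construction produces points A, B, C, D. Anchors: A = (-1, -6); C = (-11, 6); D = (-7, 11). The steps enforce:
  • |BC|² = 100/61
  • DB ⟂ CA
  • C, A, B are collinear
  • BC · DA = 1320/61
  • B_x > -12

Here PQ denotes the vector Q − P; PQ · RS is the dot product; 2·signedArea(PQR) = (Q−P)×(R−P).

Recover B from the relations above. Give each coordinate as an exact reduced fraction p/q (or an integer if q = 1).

1. B_x = -721/61  [C, A, B are collinear ∩ DB ⟂ CA]
2. B_y = 426/61  [C, A, B are collinear ∩ DB ⟂ CA]
   → B = (-721/61, 426/61)

B = (-721/61, 426/61)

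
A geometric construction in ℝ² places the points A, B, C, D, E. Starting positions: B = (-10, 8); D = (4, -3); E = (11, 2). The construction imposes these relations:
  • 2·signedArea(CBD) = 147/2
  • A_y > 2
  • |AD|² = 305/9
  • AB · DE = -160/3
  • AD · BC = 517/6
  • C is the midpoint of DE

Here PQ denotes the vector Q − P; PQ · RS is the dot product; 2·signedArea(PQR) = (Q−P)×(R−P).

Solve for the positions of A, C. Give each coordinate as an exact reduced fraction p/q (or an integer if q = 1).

A = (5/3, 7/3)
C = (15/2, -1/2)

1. A_x = 5/3  [line -7·x + -5·y + 70/3 = 0 ∩ |AD|² = 305/9]
2. A_y = 7/3  [line -7·x + -5·y + 70/3 = 0 ∩ |AD|² = 305/9]
   → A = (5/3, 7/3)
3. C_x = 15/2  [AD · BC = 517/6 ∩ C is the midpoint of DE]
4. C_y = -1/2  [AD · BC = 517/6 ∩ C is the midpoint of DE]
   → C = (15/2, -1/2)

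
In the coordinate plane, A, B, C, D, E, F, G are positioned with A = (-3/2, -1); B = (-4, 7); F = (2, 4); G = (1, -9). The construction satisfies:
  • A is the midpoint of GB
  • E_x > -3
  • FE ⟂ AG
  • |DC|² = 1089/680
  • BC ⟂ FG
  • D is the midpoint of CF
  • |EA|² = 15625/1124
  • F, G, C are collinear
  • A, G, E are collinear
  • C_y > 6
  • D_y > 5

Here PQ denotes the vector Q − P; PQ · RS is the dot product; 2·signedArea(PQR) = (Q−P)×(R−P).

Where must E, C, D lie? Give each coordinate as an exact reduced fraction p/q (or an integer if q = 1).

C = (373/170, 1109/170)
D = (713/340, 1789/340)
E = (-734/281, 719/281)

1. E_x = -734/281  [A, G, E are collinear ∩ FE ⟂ AG]
2. E_y = 719/281  [A, G, E are collinear ∩ FE ⟂ AG]
   → E = (-734/281, 719/281)
3. C_x = 373/170  [F, G, C are collinear ∩ BC ⟂ FG]
4. C_y = 1109/170  [F, G, C are collinear ∩ BC ⟂ FG]
   → C = (373/170, 1109/170)
5. D_x = 713/340  [D is the midpoint of CF]
6. D_y = 1789/340  [D is the midpoint of CF]
   → D = (713/340, 1789/340)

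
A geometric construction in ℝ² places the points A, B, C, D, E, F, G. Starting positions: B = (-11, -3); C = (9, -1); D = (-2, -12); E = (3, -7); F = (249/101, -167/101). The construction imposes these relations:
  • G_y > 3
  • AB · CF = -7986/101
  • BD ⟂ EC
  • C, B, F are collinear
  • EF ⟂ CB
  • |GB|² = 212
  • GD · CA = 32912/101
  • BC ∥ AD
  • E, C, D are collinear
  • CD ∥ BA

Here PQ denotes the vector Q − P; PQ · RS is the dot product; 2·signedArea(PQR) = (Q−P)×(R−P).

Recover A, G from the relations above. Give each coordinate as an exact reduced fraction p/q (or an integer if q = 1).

A = (-22, -14)
G = (195/101, 373/101)

1. A_x = -22  [BC ∥ AD ∩ CD ∥ BA]
2. A_y = -14  [BC ∥ AD ∩ CD ∥ BA]
   → A = (-22, -14)
3. G_x = 195/101  [line 31·x + 13·y + -10894/101 = 0 ∩ |GB|² = 212]
4. G_y = 373/101  [line 31·x + 13·y + -10894/101 = 0 ∩ |GB|² = 212]
   → G = (195/101, 373/101)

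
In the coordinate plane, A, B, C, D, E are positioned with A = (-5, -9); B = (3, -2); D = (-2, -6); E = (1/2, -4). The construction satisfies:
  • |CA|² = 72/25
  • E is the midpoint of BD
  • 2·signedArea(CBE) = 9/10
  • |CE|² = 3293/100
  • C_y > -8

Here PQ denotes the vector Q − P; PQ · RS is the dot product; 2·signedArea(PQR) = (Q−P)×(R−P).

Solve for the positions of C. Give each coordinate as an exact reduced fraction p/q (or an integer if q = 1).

C = (-19/5, -39/5)

1. C_x = -19/5  [line 2·x + -5/2·y + -119/10 = 0 ∩ |CA|² = 72/25]
2. C_y = -39/5  [line 2·x + -5/2·y + -119/10 = 0 ∩ |CA|² = 72/25]
   → C = (-19/5, -39/5)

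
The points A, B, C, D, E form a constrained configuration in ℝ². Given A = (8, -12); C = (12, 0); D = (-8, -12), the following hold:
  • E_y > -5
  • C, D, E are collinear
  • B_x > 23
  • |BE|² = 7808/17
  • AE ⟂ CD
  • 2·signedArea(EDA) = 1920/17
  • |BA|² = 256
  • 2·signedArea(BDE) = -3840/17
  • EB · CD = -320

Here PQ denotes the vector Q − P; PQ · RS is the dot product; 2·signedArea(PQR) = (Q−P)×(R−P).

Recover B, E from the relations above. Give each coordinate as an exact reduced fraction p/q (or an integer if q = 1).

B = (24, -12)
E = (64/17, -84/17)

1. E_x = 64/17  [C, D, E are collinear ∩ AE ⟂ CD]
2. E_y = -84/17  [C, D, E are collinear ∩ AE ⟂ CD]
   → E = (64/17, -84/17)
3. B_x = 24  [2·signedArea(BDE) = -3840/17 ∩ EB · CD = -320]
4. B_y = -12  [2·signedArea(BDE) = -3840/17 ∩ EB · CD = -320]
   → B = (24, -12)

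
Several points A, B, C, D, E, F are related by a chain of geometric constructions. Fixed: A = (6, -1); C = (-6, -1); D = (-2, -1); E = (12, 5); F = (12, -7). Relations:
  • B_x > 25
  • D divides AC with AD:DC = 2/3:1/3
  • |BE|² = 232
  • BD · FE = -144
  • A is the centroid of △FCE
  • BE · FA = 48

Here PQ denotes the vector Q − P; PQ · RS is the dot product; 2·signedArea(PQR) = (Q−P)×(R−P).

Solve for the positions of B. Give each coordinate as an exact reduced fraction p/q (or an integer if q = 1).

1. B_x = 26  [BD · FE = -144 ∩ BE · FA = 48]
2. B_y = 11  [BD · FE = -144 ∩ BE · FA = 48]
   → B = (26, 11)

B = (26, 11)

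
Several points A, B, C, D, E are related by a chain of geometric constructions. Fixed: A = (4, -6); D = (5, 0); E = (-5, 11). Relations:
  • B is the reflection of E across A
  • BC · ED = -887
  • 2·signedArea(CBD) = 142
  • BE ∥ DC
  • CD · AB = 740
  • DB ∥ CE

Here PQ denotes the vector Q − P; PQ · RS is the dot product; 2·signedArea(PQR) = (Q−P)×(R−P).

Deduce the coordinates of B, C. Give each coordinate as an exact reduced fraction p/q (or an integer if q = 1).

B = (13, -23)
C = (-13, 34)

1. B_x = 13  [B is the reflection of E across A]
2. B_y = -23  [B is the reflection of E across A]
   → B = (13, -23)
3. C_x = -13  [DB ∥ CE ∩ BE ∥ DC]
4. C_y = 34  [DB ∥ CE ∩ BE ∥ DC]
   → C = (-13, 34)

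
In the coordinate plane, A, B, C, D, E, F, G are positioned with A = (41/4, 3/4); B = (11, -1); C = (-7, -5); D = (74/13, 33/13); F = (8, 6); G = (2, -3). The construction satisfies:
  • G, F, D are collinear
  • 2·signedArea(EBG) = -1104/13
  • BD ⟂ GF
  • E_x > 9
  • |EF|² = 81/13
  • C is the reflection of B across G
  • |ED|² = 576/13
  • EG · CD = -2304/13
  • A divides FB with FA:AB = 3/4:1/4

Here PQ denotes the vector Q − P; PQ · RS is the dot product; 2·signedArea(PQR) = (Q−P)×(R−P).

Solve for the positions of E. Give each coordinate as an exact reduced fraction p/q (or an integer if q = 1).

1. E_x = 122/13  [EG · CD = -2304/13 ∩ 2·signedArea(EBG) = -1104/13]
2. E_y = 105/13  [EG · CD = -2304/13 ∩ 2·signedArea(EBG) = -1104/13]
   → E = (122/13, 105/13)

E = (122/13, 105/13)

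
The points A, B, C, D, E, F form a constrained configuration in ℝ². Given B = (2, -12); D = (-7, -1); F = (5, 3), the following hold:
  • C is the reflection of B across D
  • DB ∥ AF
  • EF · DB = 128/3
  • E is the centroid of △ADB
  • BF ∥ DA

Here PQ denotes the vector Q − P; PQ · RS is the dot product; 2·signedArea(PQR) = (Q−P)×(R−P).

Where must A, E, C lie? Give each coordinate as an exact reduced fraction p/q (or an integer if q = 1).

A = (-4, 14)
C = (-16, 10)
E = (-3, 1/3)

1. A_x = -4  [DB ∥ AF ∩ BF ∥ DA]
2. A_y = 14  [DB ∥ AF ∩ BF ∥ DA]
   → A = (-4, 14)
3. E_x = -3  [E is the centroid of △ADB]
4. E_y = 1/3  [E is the centroid of △ADB]
   → E = (-3, 1/3)
5. C_x = -16  [C is the reflection of B across D]
6. C_y = 10  [C is the reflection of B across D]
   → C = (-16, 10)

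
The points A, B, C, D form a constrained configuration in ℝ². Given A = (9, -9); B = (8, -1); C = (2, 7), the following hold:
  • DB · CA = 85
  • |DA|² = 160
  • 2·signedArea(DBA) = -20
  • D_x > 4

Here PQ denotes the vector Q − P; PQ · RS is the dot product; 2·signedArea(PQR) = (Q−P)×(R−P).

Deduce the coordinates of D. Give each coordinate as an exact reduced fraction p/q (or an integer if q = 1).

D = (5, 3)

1. D_x = 5  [2·signedArea(DBA) = -20 ∩ DB · CA = 85]
2. D_y = 3  [2·signedArea(DBA) = -20 ∩ DB · CA = 85]
   → D = (5, 3)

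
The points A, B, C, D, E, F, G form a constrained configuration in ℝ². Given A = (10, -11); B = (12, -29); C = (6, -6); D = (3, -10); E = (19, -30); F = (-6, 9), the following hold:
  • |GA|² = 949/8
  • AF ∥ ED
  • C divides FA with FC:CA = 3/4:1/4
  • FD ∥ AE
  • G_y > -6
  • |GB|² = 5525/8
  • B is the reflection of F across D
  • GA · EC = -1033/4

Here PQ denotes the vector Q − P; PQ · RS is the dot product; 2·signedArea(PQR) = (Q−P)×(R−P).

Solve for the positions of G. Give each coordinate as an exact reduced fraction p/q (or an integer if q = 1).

1. G_x = 3/4  [line 13·x + -24·y + -543/4 = 0 ∩ |GB|² = 5525/8]
2. G_y = -21/4  [line 13·x + -24·y + -543/4 = 0 ∩ |GB|² = 5525/8]
   → G = (3/4, -21/4)

G = (3/4, -21/4)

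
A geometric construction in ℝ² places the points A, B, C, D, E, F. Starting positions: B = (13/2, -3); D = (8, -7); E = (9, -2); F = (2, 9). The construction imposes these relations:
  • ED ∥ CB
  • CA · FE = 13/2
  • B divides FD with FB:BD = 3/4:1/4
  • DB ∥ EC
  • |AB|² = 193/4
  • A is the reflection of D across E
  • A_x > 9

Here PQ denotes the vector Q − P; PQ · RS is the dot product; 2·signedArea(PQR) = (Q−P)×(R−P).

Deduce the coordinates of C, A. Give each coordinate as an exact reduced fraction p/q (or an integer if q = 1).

1. C_x = 15/2  [ED ∥ CB ∩ DB ∥ EC]
2. C_y = 2  [ED ∥ CB ∩ DB ∥ EC]
   → C = (15/2, 2)
3. A_x = 10  [A is the reflection of D across E]
4. A_y = 3  [A is the reflection of D across E]
   → A = (10, 3)

A = (10, 3)
C = (15/2, 2)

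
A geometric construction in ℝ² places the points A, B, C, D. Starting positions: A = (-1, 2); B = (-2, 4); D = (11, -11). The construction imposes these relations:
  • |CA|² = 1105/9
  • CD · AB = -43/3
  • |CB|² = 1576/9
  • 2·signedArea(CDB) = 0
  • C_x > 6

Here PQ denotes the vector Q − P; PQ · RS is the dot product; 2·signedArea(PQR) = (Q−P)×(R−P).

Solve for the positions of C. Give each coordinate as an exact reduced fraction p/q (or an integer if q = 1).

1. C_x = 20/3  [2·signedArea(CDB) = 0 ∩ CD · AB = -43/3]
2. C_y = -6  [2·signedArea(CDB) = 0 ∩ CD · AB = -43/3]
   → C = (20/3, -6)

C = (20/3, -6)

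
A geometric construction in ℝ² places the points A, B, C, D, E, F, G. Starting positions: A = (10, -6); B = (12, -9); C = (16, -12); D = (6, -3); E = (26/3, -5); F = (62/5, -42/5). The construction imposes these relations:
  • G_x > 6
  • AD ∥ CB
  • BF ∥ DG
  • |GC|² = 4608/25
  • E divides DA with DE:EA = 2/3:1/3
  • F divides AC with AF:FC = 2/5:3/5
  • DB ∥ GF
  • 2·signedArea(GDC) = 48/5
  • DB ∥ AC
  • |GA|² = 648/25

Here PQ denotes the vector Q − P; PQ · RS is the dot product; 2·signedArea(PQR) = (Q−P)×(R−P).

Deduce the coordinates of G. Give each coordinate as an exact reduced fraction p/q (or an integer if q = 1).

1. G_x = 32/5  [DB ∥ GF ∩ BF ∥ DG]
2. G_y = -12/5  [DB ∥ GF ∩ BF ∥ DG]
   → G = (32/5, -12/5)

G = (32/5, -12/5)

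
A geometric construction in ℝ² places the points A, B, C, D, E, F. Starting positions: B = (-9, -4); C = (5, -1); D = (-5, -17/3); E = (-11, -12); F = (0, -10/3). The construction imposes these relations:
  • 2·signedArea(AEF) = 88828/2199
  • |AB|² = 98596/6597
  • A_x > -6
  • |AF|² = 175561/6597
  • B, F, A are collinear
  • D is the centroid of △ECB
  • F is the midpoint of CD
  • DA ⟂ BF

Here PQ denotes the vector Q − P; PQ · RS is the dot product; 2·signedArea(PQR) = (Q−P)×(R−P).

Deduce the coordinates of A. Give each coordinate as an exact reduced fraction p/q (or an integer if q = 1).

A = (-3771/733, -8168/2199)

1. A_x = -3771/733  [B, F, A are collinear ∩ DA ⟂ BF]
2. A_y = -8168/2199  [B, F, A are collinear ∩ DA ⟂ BF]
   → A = (-3771/733, -8168/2199)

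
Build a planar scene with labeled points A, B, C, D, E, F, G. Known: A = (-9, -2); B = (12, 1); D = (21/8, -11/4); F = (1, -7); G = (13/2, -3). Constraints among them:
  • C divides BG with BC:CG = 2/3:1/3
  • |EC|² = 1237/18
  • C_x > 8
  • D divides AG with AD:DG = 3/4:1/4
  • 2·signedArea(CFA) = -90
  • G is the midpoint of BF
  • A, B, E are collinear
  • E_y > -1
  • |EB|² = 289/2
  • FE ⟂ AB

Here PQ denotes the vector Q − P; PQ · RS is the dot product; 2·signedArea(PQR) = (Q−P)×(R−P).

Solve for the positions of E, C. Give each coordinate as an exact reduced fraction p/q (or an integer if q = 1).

C = (25/3, -5/3)
E = (1/10, -7/10)

1. E_x = 1/10  [A, B, E are collinear ∩ FE ⟂ AB]
2. E_y = -7/10  [A, B, E are collinear ∩ FE ⟂ AB]
   → E = (1/10, -7/10)
3. C_x = 25/3  [C divides BG with BC:CG = 2/3:1/3]
4. C_y = -5/3  [C divides BG with BC:CG = 2/3:1/3]
   → C = (25/3, -5/3)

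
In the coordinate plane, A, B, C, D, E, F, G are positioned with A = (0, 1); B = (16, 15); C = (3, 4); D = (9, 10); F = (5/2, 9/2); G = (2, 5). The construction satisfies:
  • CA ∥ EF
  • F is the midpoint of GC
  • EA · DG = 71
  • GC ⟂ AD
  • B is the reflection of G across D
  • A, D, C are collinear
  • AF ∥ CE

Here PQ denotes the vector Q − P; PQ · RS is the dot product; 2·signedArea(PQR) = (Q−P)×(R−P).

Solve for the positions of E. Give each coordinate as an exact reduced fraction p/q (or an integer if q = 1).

1. E_x = 11/2  [CA ∥ EF ∩ AF ∥ CE]
2. E_y = 15/2  [CA ∥ EF ∩ AF ∥ CE]
   → E = (11/2, 15/2)

E = (11/2, 15/2)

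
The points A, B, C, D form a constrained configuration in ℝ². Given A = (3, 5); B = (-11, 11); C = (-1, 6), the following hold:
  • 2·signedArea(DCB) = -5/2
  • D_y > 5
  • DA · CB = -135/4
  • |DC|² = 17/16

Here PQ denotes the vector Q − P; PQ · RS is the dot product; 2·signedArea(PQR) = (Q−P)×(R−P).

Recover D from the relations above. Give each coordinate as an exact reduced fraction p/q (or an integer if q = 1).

1. D_x = 0  [2·signedArea(DCB) = -5/2 ∩ DA · CB = -135/4]
2. D_y = 23/4  [2·signedArea(DCB) = -5/2 ∩ DA · CB = -135/4]
   → D = (0, 23/4)

D = (0, 23/4)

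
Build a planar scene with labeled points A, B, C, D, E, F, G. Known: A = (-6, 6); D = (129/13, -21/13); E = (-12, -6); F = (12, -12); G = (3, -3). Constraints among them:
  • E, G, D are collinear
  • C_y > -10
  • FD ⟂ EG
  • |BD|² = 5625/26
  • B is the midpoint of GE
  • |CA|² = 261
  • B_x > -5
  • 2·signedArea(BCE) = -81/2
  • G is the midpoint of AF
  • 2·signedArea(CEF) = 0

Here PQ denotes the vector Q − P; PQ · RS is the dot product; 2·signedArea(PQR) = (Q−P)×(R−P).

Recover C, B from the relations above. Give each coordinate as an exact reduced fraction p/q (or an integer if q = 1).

1. B_x = -9/2  [B is the midpoint of GE]
2. B_y = -9/2  [B is the midpoint of GE]
   → B = (-9/2, -9/2)
3. C_x = 0  [2·signedArea(CEF) = 0 ∩ 2·signedArea(BCE) = -81/2]
4. C_y = -9  [2·signedArea(CEF) = 0 ∩ 2·signedArea(BCE) = -81/2]
   → C = (0, -9)

B = (-9/2, -9/2)
C = (0, -9)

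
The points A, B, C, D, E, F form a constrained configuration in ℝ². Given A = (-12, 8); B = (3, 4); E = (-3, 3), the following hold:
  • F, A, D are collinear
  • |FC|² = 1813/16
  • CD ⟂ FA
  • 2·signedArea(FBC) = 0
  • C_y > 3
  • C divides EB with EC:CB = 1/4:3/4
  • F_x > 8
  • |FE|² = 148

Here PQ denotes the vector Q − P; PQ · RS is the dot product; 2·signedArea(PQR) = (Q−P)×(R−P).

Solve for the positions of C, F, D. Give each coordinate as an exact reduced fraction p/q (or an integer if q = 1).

1. C_x = -3/2  [C divides EB with EC:CB = 1/4:3/4]
2. C_y = 13/4  [C divides EB with EC:CB = 1/4:3/4]
   → C = (-3/2, 13/4)
3. F_x = 9  [line 3/4·x + -9/2·y + 63/4 = 0 ∩ |FE|² = 148]
4. F_y = 5  [line 3/4·x + -9/2·y + 63/4 = 0 ∩ |FE|² = 148]
   → F = (9, 5)
5. D_x = -209/200  [F, A, D are collinear ∩ CD ⟂ FA]
6. D_y = 1287/200  [F, A, D are collinear ∩ CD ⟂ FA]
   → D = (-209/200, 1287/200)

C = (-3/2, 13/4)
D = (-209/200, 1287/200)
F = (9, 5)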